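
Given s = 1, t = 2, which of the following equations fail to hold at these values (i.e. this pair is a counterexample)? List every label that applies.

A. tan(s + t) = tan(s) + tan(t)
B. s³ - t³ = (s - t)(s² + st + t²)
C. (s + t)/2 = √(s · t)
A, C

Evaluating each claim at the given values:
A. LHS = tan(3) ≈ -0.1425, RHS = tan(2) + tan(1) ≈ -0.6276 → fails here (LHS ≠ RHS)
B. LHS = -7, RHS = -7 → holds here (LHS = RHS)
C. LHS = 3/2, RHS = √(2) ≈ 1.414 → fails here (LHS ≠ RHS)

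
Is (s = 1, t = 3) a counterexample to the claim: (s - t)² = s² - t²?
Substituting s = 1, t = 3:
LHS = (1 - 3)² = 4
RHS = 1² - 3² = -8

Since LHS ≠ RHS, this pair disproves the claim.

Answer: Yes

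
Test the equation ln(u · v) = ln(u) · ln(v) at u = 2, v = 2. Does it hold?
Substituting u = 2, v = 2:

LHS = ln(2 · 2) = ln(4) ≈ 1.386
RHS = ln(2) · ln(2) = ln(2)² ≈ 0.4805

LHS ≠ RHS, so the equation does not hold at this point.

Answer: Fails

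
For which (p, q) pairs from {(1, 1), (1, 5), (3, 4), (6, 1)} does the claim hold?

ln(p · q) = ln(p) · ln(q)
Testing each pair:
(1, 1): LHS = 0, RHS = 0 → holds
(1, 5): LHS = ln(5) ≈ 1.609, RHS = 0 → fails
(3, 4): LHS = ln(12) ≈ 2.485, RHS = ln(3)·ln(4) ≈ 1.523 → fails
(6, 1): LHS = ln(6) ≈ 1.792, RHS = 0 → fails

1 of 4 pairs satisfies the claim.

Answer: (1, 1)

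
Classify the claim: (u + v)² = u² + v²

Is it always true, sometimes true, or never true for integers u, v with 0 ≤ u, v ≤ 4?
Sometimes true

It holds at (u, v) = (0, 1) (both sides equal 1), but fails at (u, v) = (3, 1) (LHS = 16, RHS = 10).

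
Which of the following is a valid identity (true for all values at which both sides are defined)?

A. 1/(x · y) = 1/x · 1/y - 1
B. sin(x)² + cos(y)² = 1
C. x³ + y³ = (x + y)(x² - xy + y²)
C

A: fails at (1, 3) — LHS = 1/3, RHS = -2/3.
B: fails at (1, 5) — LHS = cos(5)² + sin(1)² ≈ 0.7885, RHS = 1.
C: holds — e.g. at (2, 3), both sides equal 35.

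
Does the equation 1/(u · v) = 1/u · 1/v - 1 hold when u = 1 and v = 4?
Fails

Substituting u = 1, v = 4:

LHS = 1/(1 · 4) = 1/4
RHS = 1/1 · 1/4 - 1 = -3/4

LHS ≠ RHS, so the equation does not hold at this point.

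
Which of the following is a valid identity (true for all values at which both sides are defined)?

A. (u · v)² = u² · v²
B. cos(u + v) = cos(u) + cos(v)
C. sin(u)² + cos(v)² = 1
A: holds — e.g. at (5, 5), both sides equal 625.
B: fails at (3, 5) — LHS = cos(8) ≈ -0.1455, RHS = cos(3) + cos(5) ≈ -0.7063.
C: fails at (5, 8) — LHS = cos(8)² + sin(5)² ≈ 0.9407, RHS = 1.

Answer: A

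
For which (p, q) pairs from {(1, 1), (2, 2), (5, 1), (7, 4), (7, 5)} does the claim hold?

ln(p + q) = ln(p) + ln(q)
Testing each pair:
(1, 1): LHS = ln(2) ≈ 0.6931, RHS = 0 → fails
(2, 2): LHS = ln(4) ≈ 1.386, RHS = 2·ln(2) ≈ 1.386 → holds
(5, 1): LHS = ln(6) ≈ 1.792, RHS = ln(5) ≈ 1.609 → fails
(7, 4): LHS = ln(11) ≈ 2.398, RHS = ln(4) + ln(7) ≈ 3.332 → fails
(7, 5): LHS = ln(12) ≈ 2.485, RHS = ln(5) + ln(7) ≈ 3.555 → fails

1 of 5 pairs satisfies the claim.

Answer: (2, 2)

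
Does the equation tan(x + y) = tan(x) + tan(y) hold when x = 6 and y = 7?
Substituting x = 6, y = 7:

LHS = tan(6 + 7) = tan(13) ≈ 0.463
RHS = tan(6) + tan(7) ≈ 0.5804

LHS ≠ RHS, so the equation does not hold at this point.

Answer: Fails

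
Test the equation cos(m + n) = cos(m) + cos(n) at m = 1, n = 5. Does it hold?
Substituting m = 1, n = 5:

LHS = cos(1 + 5) = cos(6) ≈ 0.9602
RHS = cos(1) + cos(5) ≈ 0.824

LHS ≠ RHS, so the equation does not hold at this point.

Answer: Fails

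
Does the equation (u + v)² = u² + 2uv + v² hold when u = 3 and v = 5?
Holds

Substituting u = 3, v = 5:

LHS = (3 + 5)² = 64
RHS = 3² + 2·3·5 + 5² = 64

LHS = RHS, so the equation holds at this point.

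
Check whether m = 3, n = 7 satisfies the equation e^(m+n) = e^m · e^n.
Holds

Substituting m = 3, n = 7:

LHS = e^(3+7) = e^10 ≈ 22026.5
RHS = e^3 · e^7 = e^10 ≈ 22026.5

LHS = RHS, so the equation holds at this point.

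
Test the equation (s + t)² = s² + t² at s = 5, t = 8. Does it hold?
Fails

Substituting s = 5, t = 8:

LHS = (5 + 8)² = 169
RHS = 5² + 8² = 89

LHS ≠ RHS, so the equation does not hold at this point.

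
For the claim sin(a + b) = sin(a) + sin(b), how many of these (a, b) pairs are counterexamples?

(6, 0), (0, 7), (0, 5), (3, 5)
1

Testing each pair:
(6, 0): LHS = sin(6) ≈ -0.2794, RHS = sin(6) ≈ -0.2794 → satisfies claim
(0, 7): LHS = sin(7) ≈ 0.657, RHS = sin(7) ≈ 0.657 → satisfies claim
(0, 5): LHS = sin(5) ≈ -0.9589, RHS = sin(5) ≈ -0.9589 → satisfies claim
(3, 5): LHS = sin(8) ≈ 0.9894, RHS = sin(5) + sin(3) ≈ -0.8178 → counterexample

That makes 1 counterexample.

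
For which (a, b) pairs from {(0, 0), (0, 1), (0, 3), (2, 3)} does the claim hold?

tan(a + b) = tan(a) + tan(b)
(0, 0), (0, 1), (0, 3)

Testing each pair:
(0, 0): LHS = 0, RHS = 0 → holds
(0, 1): LHS = tan(1) ≈ 1.557, RHS = tan(1) ≈ 1.557 → holds
(0, 3): LHS = tan(3) ≈ -0.1425, RHS = tan(3) ≈ -0.1425 → holds
(2, 3): LHS = tan(5) ≈ -3.381, RHS = tan(2) + tan(3) ≈ -2.328 → fails

3 of 4 pairs satisfy the claim.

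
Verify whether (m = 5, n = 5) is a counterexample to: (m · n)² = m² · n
Yes

Substituting m = 5, n = 5:
LHS = (5 · 5)² = 625
RHS = 5² · 5 = 125

Since LHS ≠ RHS, this pair disproves the claim.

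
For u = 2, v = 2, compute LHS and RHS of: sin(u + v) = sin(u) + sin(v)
LHS = sin(2 + 2) = sin(4) ≈ -0.7568
RHS = sin(2) + sin(2) = 2·sin(2) ≈ 1.819

LHS ≠ RHS (they differ by about 2.575), so the equation does not hold here.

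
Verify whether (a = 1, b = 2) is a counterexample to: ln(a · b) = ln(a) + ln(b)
No

Substituting a = 1, b = 2:
LHS = ln(1 · 2) = ln(2) ≈ 0.6931
RHS = ln(1) + ln(2) = ln(2) ≈ 0.6931

The sides agree, so this pair does not disprove the claim.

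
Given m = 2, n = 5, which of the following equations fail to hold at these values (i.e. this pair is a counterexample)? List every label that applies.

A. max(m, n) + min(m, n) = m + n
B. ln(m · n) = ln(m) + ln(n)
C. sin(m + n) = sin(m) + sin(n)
Evaluating each claim at the given values:
A. LHS = 7, RHS = 7 → holds here (LHS = RHS)
B. LHS = ln(10) ≈ 2.303, RHS = ln(2) + ln(5) ≈ 2.303 → holds here (LHS = RHS)
C. LHS = sin(7) ≈ 0.657, RHS = sin(5) + sin(2) ≈ -0.04963 → fails here (LHS ≠ RHS)

Answer: C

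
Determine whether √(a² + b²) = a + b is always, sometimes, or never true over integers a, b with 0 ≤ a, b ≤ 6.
Sometimes true

It holds at (a, b) = (5, 0) (both sides equal 5), but fails at (a, b) = (4, 5) (LHS = √(41) ≈ 6.403, RHS = 9).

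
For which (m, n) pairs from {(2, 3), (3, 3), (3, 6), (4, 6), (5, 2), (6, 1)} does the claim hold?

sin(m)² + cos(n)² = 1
(3, 3)

Testing each pair:
(2, 3): LHS = sin(2)² + cos(3)² ≈ 1.807, RHS = 1 → fails
(3, 3): LHS = sin(3)² + cos(3)² = 1, RHS = 1 → holds
(3, 6): LHS = sin(3)² + cos(6)² ≈ 0.9418, RHS = 1 → fails
(4, 6): LHS = sin(4)² + cos(6)² ≈ 1.495, RHS = 1 → fails
(5, 2): LHS = cos(2)² + sin(5)² ≈ 1.093, RHS = 1 → fails
(6, 1): LHS = sin(6)² + cos(1)² ≈ 0.37, RHS = 1 → fails

1 of 6 pairs satisfies the claim.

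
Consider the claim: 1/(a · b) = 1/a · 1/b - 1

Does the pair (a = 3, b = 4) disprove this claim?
Substituting a = 3, b = 4:
LHS = 1/(3 · 4) = 1/12
RHS = 1/3 · 1/4 - 1 = -11/12

Since LHS ≠ RHS, this pair disproves the claim.

Answer: Yes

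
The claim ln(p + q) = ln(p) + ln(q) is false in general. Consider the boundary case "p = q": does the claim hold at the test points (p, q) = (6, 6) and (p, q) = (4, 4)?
At (6, 6): LHS = ln(12) ≈ 2.485 ≠ RHS = 2·ln(6) ≈ 3.584
At (4, 4): LHS = ln(8) ≈ 2.079 ≠ RHS = 2·ln(4) ≈ 2.773

Answer: No, fails at both test points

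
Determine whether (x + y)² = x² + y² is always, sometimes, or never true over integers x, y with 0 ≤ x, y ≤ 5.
Sometimes true

It holds at (x, y) = (0, 3) (both sides equal 9), but fails at (x, y) = (1, 4) (LHS = 25, RHS = 17).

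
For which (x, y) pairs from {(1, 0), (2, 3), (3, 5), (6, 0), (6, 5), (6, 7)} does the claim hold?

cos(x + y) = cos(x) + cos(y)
None

Testing each pair:
(1, 0): LHS = cos(1) ≈ 0.5403, RHS = cos(1) + 1 ≈ 1.54 → fails
(2, 3): LHS = cos(5) ≈ 0.2837, RHS = cos(3) + cos(2) ≈ -1.406 → fails
(3, 5): LHS = cos(8) ≈ -0.1455, RHS = cos(3) + cos(5) ≈ -0.7063 → fails
(6, 0): LHS = cos(6) ≈ 0.9602, RHS = cos(6) + 1 ≈ 1.96 → fails
(6, 5): LHS = cos(11) ≈ 0.004426, RHS = cos(5) + cos(6) ≈ 1.244 → fails
(6, 7): LHS = cos(13) ≈ 0.9074, RHS = cos(7) + cos(6) ≈ 1.714 → fails

No pair satisfies the claim.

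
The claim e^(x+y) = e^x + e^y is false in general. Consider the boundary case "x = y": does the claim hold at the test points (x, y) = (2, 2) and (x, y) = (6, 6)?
No, fails at both test points

At (2, 2): LHS = e^4 ≈ 54.6 ≠ RHS = 2·e^2 ≈ 14.78
At (6, 6): LHS = e^12 ≈ 162754.8 ≠ RHS = 2·e^6 ≈ 806.9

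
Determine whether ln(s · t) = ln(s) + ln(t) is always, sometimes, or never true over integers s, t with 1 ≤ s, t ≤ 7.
Always true

The identity holds for every pair in the range. For instance at (s, t) = (5, 4): both sides equal ln(20) ≈ 2.996.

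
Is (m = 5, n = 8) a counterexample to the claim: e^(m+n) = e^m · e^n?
No

Substituting m = 5, n = 8:
LHS = e^(5+8) = e^13 ≈ 442413.4
RHS = e^5 · e^8 = e^13 ≈ 442413.4

The sides agree, so this pair does not disprove the claim.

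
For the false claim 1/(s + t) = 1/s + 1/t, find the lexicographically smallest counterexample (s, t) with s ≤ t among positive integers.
Substituting (1, 1) into the claim:
LHS = 1/(1 + 1) = 1/2
RHS = 1/1 + 1/1 = 2

Since LHS ≠ RHS, this pair disproves the claim, and no lexicographically smaller pair (s ≤ t, positive integers) does.

For instance (4, 4) is also a counterexample (LHS = 1/8, RHS = 1/2), but it's lexicographically larger.

Answer: (s, t) = (1, 1)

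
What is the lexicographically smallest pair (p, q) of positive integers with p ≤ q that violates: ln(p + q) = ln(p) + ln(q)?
Substituting (1, 1) into the claim:
LHS = ln(1 + 1) = ln(2) ≈ 0.6931
RHS = ln(1) + ln(1) = 0

Since LHS ≠ RHS, this pair disproves the claim, and no lexicographically smaller pair (p ≤ q, positive integers) does.

For instance (2, 3) is also a counterexample (LHS = ln(5) ≈ 1.609, RHS = ln(2) + ln(3) ≈ 1.792), but it's lexicographically larger.

Answer: (p, q) = (1, 1)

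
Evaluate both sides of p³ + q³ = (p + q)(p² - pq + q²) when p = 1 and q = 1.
LHS = 1³ + 1³ = 2
RHS = (1 + 1)(1² - 1·1 + 1²) = 2

LHS = RHS: the two sides agree.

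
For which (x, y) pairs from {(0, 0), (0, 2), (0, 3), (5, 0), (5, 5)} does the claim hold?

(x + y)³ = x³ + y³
(0, 0), (0, 2), (0, 3), (5, 0)

Testing each pair:
(0, 0): LHS = 0, RHS = 0 → holds
(0, 2): LHS = 8, RHS = 8 → holds
(0, 3): LHS = 27, RHS = 27 → holds
(5, 0): LHS = 125, RHS = 125 → holds
(5, 5): LHS = 1000, RHS = 250 → fails

4 of 5 pairs satisfy the claim.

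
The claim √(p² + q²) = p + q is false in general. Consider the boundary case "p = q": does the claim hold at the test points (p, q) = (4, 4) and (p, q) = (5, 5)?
At (4, 4): LHS = 4·√(2) ≈ 5.657 ≠ RHS = 8
At (5, 5): LHS = 5·√(2) ≈ 7.071 ≠ RHS = 10

Answer: No, fails at both test points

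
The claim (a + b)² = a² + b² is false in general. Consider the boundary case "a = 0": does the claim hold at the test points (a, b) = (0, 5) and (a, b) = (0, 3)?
At (0, 5): LHS = 25, RHS = 25 → equal
At (0, 3): LHS = 9, RHS = 9 → equal

So the claim does hold at both of these boundary points, even though it is not an identity.

Answer: Yes, holds at both test points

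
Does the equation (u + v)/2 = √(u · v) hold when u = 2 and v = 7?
Fails

Substituting u = 2, v = 7:

LHS = (2 + 7)/2 = 9/2
RHS = √(2 · 7) = √(14) ≈ 3.742

LHS ≠ RHS, so the equation does not hold at this point.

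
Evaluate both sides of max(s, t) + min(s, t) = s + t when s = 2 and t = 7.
LHS = max(2, 7) + min(2, 7) = 9
RHS = 2 + 7 = 9

LHS = RHS: the two sides agree.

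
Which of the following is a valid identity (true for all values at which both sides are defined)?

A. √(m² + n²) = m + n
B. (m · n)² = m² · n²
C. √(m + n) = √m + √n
A: fails at (2, 3) — LHS = √(13) ≈ 3.606, RHS = 5.
B: holds — e.g. at (4, 4), both sides equal 256.
C: fails at (3, 3) — LHS = √(6) ≈ 2.449, RHS = 2·√(3) ≈ 3.464.

Answer: B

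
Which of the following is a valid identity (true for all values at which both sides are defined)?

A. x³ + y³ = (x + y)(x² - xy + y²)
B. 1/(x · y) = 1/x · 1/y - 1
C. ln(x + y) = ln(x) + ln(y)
A: holds — e.g. at (4, 6), both sides equal 280.
B: fails at (2, 5) — LHS = 1/10, RHS = -9/10.
C: fails at (6, 7) — LHS = ln(13) ≈ 2.565, RHS = ln(6) + ln(7) ≈ 3.738.

Answer: A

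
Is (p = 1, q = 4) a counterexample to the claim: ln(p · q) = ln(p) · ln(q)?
Yes

Substituting p = 1, q = 4:
LHS = ln(1 · 4) = ln(4) ≈ 1.386
RHS = ln(1) · ln(4) = 0

Since LHS ≠ RHS, this pair disproves the claim.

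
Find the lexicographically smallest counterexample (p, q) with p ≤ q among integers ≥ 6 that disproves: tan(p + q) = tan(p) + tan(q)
Substituting (6, 6) into the claim:
LHS = tan(6 + 6) = tan(12) ≈ -0.6359
RHS = tan(6) + tan(6) = 2·tan(6) ≈ -0.582

Since LHS ≠ RHS, this pair disproves the claim, and no lexicographically smaller pair (p ≤ q, integers ≥ 6) does.

For instance (9, 13) is also a counterexample (LHS = tan(22) ≈ 0.008852, RHS = tan(9) + tan(13) ≈ 0.01071), but it's lexicographically larger.

Answer: (p, q) = (6, 6)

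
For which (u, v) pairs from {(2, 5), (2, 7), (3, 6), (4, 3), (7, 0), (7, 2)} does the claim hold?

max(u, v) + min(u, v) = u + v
All pairs

Testing each pair:
(2, 5): LHS = 7, RHS = 7 → holds
(2, 7): LHS = 9, RHS = 9 → holds
(3, 6): LHS = 9, RHS = 9 → holds
(4, 3): LHS = 7, RHS = 7 → holds
(7, 0): LHS = 7, RHS = 7 → holds
(7, 2): LHS = 9, RHS = 9 → holds

Every pair satisfies the claim.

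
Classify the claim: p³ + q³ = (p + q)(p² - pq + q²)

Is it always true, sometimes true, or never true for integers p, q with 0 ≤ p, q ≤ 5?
Always true

The identity holds for every pair in the range. For instance at (p, q) = (2, 0): both sides equal 8.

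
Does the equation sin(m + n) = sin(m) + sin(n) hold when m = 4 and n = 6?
Fails

Substituting m = 4, n = 6:

LHS = sin(4 + 6) = sin(10) ≈ -0.544
RHS = sin(4) + sin(6) ≈ -1.036

LHS ≠ RHS, so the equation does not hold at this point.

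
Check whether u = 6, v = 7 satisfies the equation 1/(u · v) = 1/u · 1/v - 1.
Fails

Substituting u = 6, v = 7:

LHS = 1/(6 · 7) = 1/42
RHS = 1/6 · 1/7 - 1 = -41/42

LHS ≠ RHS, so the equation does not hold at this point.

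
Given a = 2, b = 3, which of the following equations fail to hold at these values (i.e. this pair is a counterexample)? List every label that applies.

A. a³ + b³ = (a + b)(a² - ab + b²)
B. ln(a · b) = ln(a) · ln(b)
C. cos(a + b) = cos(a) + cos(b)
Evaluating each claim at the given values:
A. LHS = 35, RHS = 35 → holds here (LHS = RHS)
B. LHS = ln(6) ≈ 1.792, RHS = ln(2)·ln(3) ≈ 0.7615 → fails here (LHS ≠ RHS)
C. LHS = cos(5) ≈ 0.2837, RHS = cos(3) + cos(2) ≈ -1.406 → fails here (LHS ≠ RHS)

Answer: B, C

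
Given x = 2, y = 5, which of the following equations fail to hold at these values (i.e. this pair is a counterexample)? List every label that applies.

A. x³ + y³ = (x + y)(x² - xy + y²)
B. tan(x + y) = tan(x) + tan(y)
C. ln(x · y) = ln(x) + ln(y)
Evaluating each claim at the given values:
A. LHS = 133, RHS = 133 → holds here (LHS = RHS)
B. LHS = tan(7) ≈ 0.8714, RHS = tan(5) + tan(2) ≈ -5.566 → fails here (LHS ≠ RHS)
C. LHS = ln(10) ≈ 2.303, RHS = ln(2) + ln(5) ≈ 2.303 → holds here (LHS = RHS)

Answer: B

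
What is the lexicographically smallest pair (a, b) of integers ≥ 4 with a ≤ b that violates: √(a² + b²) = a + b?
Substituting (4, 4) into the claim:
LHS = √(4² + 4²) = 4·√(2) ≈ 5.657
RHS = 4 + 4 = 8

Since LHS ≠ RHS, this pair disproves the claim, and no lexicographically smaller pair (a ≤ b, integers ≥ 4) does.

For instance (6, 9) is also a counterexample (LHS = 3·√(13) ≈ 10.82, RHS = 15), but it's lexicographically larger.

Answer: (a, b) = (4, 4)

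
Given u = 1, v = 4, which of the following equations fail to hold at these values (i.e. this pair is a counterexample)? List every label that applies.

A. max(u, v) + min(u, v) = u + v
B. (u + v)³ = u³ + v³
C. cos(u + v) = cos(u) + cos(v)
Evaluating each claim at the given values:
A. LHS = 5, RHS = 5 → holds here (LHS = RHS)
B. LHS = 125, RHS = 65 → fails here (LHS ≠ RHS)
C. LHS = cos(5) ≈ 0.2837, RHS = cos(4) + cos(1) ≈ -0.1133 → fails here (LHS ≠ RHS)

Answer: B, C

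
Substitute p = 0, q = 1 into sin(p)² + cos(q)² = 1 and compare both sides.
LHS = sin(0)² + cos(1)² = cos(1)² ≈ 0.2919
RHS = 1

LHS ≠ RHS (they differ by about 0.7081), so the equation does not hold here.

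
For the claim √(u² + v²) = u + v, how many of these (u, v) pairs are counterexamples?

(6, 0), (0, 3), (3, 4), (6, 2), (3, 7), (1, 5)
Testing each pair:
(6, 0): LHS = 6, RHS = 6 → satisfies claim
(0, 3): LHS = 3, RHS = 3 → satisfies claim
(3, 4): LHS = 5, RHS = 7 → counterexample
(6, 2): LHS = 2·√(10) ≈ 6.325, RHS = 8 → counterexample
(3, 7): LHS = √(58) ≈ 7.616, RHS = 10 → counterexample
(1, 5): LHS = √(26) ≈ 5.099, RHS = 6 → counterexample

That makes 4 counterexamples.

Answer: 4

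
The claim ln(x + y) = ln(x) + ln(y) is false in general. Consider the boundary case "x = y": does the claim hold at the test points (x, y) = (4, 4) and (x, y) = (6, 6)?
At (4, 4): LHS = ln(8) ≈ 2.079 ≠ RHS = 2·ln(4) ≈ 2.773
At (6, 6): LHS = ln(12) ≈ 2.485 ≠ RHS = 2·ln(6) ≈ 3.584

Answer: No, fails at both test points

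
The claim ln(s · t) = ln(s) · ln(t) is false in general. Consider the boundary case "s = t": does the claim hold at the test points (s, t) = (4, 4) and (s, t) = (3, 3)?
At (4, 4): LHS = ln(16) ≈ 2.773 ≠ RHS = ln(4)² ≈ 1.922
At (3, 3): LHS = ln(9) ≈ 2.197 ≠ RHS = ln(3)² ≈ 1.207

Answer: No, fails at both test points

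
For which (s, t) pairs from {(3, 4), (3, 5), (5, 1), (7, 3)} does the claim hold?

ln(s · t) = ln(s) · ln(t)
None

Testing each pair:
(3, 4): LHS = ln(12) ≈ 2.485, RHS = ln(3)·ln(4) ≈ 1.523 → fails
(3, 5): LHS = ln(15) ≈ 2.708, RHS = ln(3)·ln(5) ≈ 1.768 → fails
(5, 1): LHS = ln(5) ≈ 1.609, RHS = 0 → fails
(7, 3): LHS = ln(21) ≈ 3.045, RHS = ln(3)·ln(7) ≈ 2.138 → fails

No pair satisfies the claim.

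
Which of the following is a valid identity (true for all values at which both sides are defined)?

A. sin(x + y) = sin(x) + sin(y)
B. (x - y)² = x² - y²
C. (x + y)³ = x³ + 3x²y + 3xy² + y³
C

A: fails at (2, 5) — LHS = sin(7) ≈ 0.657, RHS = sin(5) + sin(2) ≈ -0.04963.
B: fails at (2, 5) — LHS = 9, RHS = -21.
C: holds — e.g. at (3, 3), both sides equal 216.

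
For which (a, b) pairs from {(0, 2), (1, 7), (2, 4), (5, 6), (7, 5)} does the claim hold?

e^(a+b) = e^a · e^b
Testing each pair:
(0, 2): LHS = e^2 ≈ 7.389, RHS = e^2 ≈ 7.389 → holds
(1, 7): LHS = e^8 ≈ 2981, RHS = e^8 ≈ 2981 → holds
(2, 4): LHS = e^6 ≈ 403.4, RHS = e^6 ≈ 403.4 → holds
(5, 6): LHS = e^11 ≈ 59874.1, RHS = e^11 ≈ 59874.1 → holds
(7, 5): LHS = e^12 ≈ 162754.8, RHS = e^12 ≈ 162754.8 → holds

Every pair satisfies the claim.

Answer: All pairs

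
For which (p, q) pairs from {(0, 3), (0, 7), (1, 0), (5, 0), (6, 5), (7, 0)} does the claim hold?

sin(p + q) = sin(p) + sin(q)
Testing each pair:
(0, 3): LHS = sin(3) ≈ 0.1411, RHS = sin(3) ≈ 0.1411 → holds
(0, 7): LHS = sin(7) ≈ 0.657, RHS = sin(7) ≈ 0.657 → holds
(1, 0): LHS = sin(1) ≈ 0.8415, RHS = sin(1) ≈ 0.8415 → holds
(5, 0): LHS = sin(5) ≈ -0.9589, RHS = sin(5) ≈ -0.9589 → holds
(6, 5): LHS = sin(11) ≈ -1, RHS = sin(5) + sin(6) ≈ -1.238 → fails
(7, 0): LHS = sin(7) ≈ 0.657, RHS = sin(7) ≈ 0.657 → holds

5 of 6 pairs satisfy the claim.

Answer: (0, 3), (0, 7), (1, 0), (5, 0), (7, 0)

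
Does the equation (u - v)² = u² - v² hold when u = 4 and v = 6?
Fails

Substituting u = 4, v = 6:

LHS = (4 - 6)² = 4
RHS = 4² - 6² = -20

LHS ≠ RHS, so the equation does not hold at this point.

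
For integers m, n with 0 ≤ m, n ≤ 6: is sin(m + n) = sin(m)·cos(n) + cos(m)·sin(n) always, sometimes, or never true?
Always true

The identity holds for every pair in the range. For instance at (m, n) = (2, 0): both sides equal sin(2) ≈ 0.9093.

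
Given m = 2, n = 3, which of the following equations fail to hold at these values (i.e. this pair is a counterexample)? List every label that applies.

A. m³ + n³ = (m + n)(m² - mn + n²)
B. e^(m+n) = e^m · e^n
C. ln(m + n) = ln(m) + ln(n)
C

Evaluating each claim at the given values:
A. LHS = 35, RHS = 35 → holds here (LHS = RHS)
B. LHS = e^5 ≈ 148.4, RHS = e^5 ≈ 148.4 → holds here (LHS = RHS)
C. LHS = ln(5) ≈ 1.609, RHS = ln(2) + ln(3) ≈ 1.792 → fails here (LHS ≠ RHS)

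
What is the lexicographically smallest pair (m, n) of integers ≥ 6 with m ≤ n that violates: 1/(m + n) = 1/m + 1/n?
Substituting (6, 6) into the claim:
LHS = 1/(6 + 6) = 1/12
RHS = 1/6 + 1/6 = 1/3

Since LHS ≠ RHS, this pair disproves the claim, and no lexicographically smaller pair (m ≤ n, integers ≥ 6) does.

For instance (10, 11) is also a counterexample (LHS = 1/21, RHS = 21/110), but it's lexicographically larger.

Answer: (m, n) = (6, 6)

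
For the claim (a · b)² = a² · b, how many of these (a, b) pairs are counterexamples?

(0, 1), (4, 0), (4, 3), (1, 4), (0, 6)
2

Testing each pair:
(0, 1): LHS = 0, RHS = 0 → satisfies claim
(4, 0): LHS = 0, RHS = 0 → satisfies claim
(4, 3): LHS = 144, RHS = 48 → counterexample
(1, 4): LHS = 16, RHS = 4 → counterexample
(0, 6): LHS = 0, RHS = 0 → satisfies claim

That makes 2 counterexamples.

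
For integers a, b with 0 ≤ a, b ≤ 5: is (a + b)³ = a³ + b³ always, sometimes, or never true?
Sometimes true

It holds at (a, b) = (0, 4) (both sides equal 64), but fails at (a, b) = (1, 2) (LHS = 27, RHS = 9).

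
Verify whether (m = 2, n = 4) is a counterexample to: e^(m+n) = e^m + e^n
Yes

Substituting m = 2, n = 4:
LHS = e^(2+4) = e^6 ≈ 403.4
RHS = e^2 + e^4 ≈ 61.99

Since LHS ≠ RHS, this pair disproves the claim.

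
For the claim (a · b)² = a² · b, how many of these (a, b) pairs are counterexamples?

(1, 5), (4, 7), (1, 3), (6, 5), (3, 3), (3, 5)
6

Testing each pair:
(1, 5): LHS = 25, RHS = 5 → counterexample
(4, 7): LHS = 784, RHS = 112 → counterexample
(1, 3): LHS = 9, RHS = 3 → counterexample
(6, 5): LHS = 900, RHS = 180 → counterexample
(3, 3): LHS = 81, RHS = 27 → counterexample
(3, 5): LHS = 225, RHS = 45 → counterexample

That makes 6 counterexamples.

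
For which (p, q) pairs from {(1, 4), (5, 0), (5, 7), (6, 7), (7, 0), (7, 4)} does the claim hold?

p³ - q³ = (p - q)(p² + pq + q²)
All pairs

Testing each pair:
(1, 4): LHS = -63, RHS = -63 → holds
(5, 0): LHS = 125, RHS = 125 → holds
(5, 7): LHS = -218, RHS = -218 → holds
(6, 7): LHS = -127, RHS = -127 → holds
(7, 0): LHS = 343, RHS = 343 → holds
(7, 4): LHS = 279, RHS = 279 → holds

Every pair satisfies the claim.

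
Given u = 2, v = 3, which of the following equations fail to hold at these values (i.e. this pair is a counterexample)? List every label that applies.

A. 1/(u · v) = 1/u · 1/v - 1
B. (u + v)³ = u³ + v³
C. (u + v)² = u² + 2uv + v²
A, B

Evaluating each claim at the given values:
A. LHS = 1/6, RHS = -5/6 → fails here (LHS ≠ RHS)
B. LHS = 125, RHS = 35 → fails here (LHS ≠ RHS)
C. LHS = 25, RHS = 25 → holds here (LHS = RHS)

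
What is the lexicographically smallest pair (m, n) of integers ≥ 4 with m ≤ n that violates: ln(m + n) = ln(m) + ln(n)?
(m, n) = (4, 4)

Substituting (4, 4) into the claim:
LHS = ln(4 + 4) = ln(8) ≈ 2.079
RHS = ln(4) + ln(4) = 2·ln(4) ≈ 2.773

Since LHS ≠ RHS, this pair disproves the claim, and no lexicographically smaller pair (m ≤ n, integers ≥ 4) does.

For instance (6, 7) is also a counterexample (LHS = ln(13) ≈ 2.565, RHS = ln(6) + ln(7) ≈ 3.738), but it's lexicographically larger.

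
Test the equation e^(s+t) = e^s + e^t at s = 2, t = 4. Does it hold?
Fails

Substituting s = 2, t = 4:

LHS = e^(2+4) = e^6 ≈ 403.4
RHS = e^2 + e^4 ≈ 61.99

LHS ≠ RHS, so the equation does not hold at this point.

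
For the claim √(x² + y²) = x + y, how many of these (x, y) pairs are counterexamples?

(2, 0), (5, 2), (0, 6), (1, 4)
Testing each pair:
(2, 0): LHS = 2, RHS = 2 → satisfies claim
(5, 2): LHS = √(29) ≈ 5.385, RHS = 7 → counterexample
(0, 6): LHS = 6, RHS = 6 → satisfies claim
(1, 4): LHS = √(17) ≈ 4.123, RHS = 5 → counterexample

That makes 2 counterexamples.

Answer: 2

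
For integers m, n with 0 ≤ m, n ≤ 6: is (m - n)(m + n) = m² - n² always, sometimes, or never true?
The identity holds for every pair in the range. For instance at (m, n) = (5, 1): both sides equal 24.

Answer: Always true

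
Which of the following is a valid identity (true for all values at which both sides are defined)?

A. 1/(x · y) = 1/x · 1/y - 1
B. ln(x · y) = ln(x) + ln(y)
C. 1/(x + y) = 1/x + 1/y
A: fails at (3, 3) — LHS = 1/9, RHS = -8/9.
B: holds — e.g. at (3, 4), both sides equal ln(12) ≈ 2.485.
C: fails at (5, 5) — LHS = 1/10, RHS = 2/5.

Answer: B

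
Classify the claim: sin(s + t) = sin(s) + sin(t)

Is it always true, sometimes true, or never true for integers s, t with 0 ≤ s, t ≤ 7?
Sometimes true

It holds at (s, t) = (0, 1) (both sides equal sin(1) ≈ 0.8415), but fails at (s, t) = (2, 3) (LHS = sin(5) ≈ -0.9589, RHS = sin(3) + sin(2) ≈ 1.05).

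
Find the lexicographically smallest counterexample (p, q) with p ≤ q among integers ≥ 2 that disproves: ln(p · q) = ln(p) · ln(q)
(p, q) = (2, 2)

Substituting (2, 2) into the claim:
LHS = ln(2 · 2) = ln(4) ≈ 1.386
RHS = ln(2) · ln(2) = ln(2)² ≈ 0.4805

Since LHS ≠ RHS, this pair disproves the claim, and no lexicographically smaller pair (p ≤ q, integers ≥ 2) does.

For instance (3, 8) is also a counterexample (LHS = ln(24) ≈ 3.178, RHS = ln(3)·ln(8) ≈ 2.285), but it's lexicographically larger.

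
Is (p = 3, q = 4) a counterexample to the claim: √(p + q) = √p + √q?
Yes

Substituting p = 3, q = 4:
LHS = √(3 + 4) = √(7) ≈ 2.646
RHS = √3 + √4 = √(3) + 2 ≈ 3.732

Since LHS ≠ RHS, this pair disproves the claim.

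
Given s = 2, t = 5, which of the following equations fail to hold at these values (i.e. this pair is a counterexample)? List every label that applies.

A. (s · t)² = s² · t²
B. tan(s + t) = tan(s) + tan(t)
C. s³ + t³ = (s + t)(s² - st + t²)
B

Evaluating each claim at the given values:
A. LHS = 100, RHS = 100 → holds here (LHS = RHS)
B. LHS = tan(7) ≈ 0.8714, RHS = tan(5) + tan(2) ≈ -5.566 → fails here (LHS ≠ RHS)
C. LHS = 133, RHS = 133 → holds here (LHS = RHS)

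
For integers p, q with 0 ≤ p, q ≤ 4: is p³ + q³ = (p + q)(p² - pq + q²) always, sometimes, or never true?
Always true

The identity holds for every pair in the range. For instance at (p, q) = (3, 0): both sides equal 27.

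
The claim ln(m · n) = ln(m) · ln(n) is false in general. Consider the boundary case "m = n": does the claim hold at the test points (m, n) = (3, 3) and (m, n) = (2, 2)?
No, fails at both test points

At (3, 3): LHS = ln(9) ≈ 2.197 ≠ RHS = ln(3)² ≈ 1.207
At (2, 2): LHS = ln(4) ≈ 1.386 ≠ RHS = ln(2)² ≈ 0.4805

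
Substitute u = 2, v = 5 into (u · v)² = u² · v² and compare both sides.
LHS = (2 · 5)² = 100
RHS = 2² · 5² = 100

LHS = RHS: the two sides agree.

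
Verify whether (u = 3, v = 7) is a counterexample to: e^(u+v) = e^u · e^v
No

Substituting u = 3, v = 7:
LHS = e^(3+7) = e^10 ≈ 22026.5
RHS = e^3 · e^7 = e^10 ≈ 22026.5

The sides agree, so this pair does not disprove the claim.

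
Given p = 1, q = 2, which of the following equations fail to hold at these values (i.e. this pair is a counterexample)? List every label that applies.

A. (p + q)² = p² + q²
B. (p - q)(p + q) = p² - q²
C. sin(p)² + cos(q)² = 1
A, C

Evaluating each claim at the given values:
A. LHS = 9, RHS = 5 → fails here (LHS ≠ RHS)
B. LHS = -3, RHS = -3 → holds here (LHS = RHS)
C. LHS = cos(2)² + sin(1)² ≈ 0.8813, RHS = 1 → fails here (LHS ≠ RHS)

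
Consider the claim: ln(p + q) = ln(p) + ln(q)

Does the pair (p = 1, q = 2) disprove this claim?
Substituting p = 1, q = 2:
LHS = ln(1 + 2) = ln(3) ≈ 1.099
RHS = ln(1) + ln(2) = ln(2) ≈ 0.6931

Since LHS ≠ RHS, this pair disproves the claim.

Answer: Yes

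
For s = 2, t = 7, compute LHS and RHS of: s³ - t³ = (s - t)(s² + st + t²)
LHS = 2³ - 7³ = -335
RHS = (2 - 7)(2² + 2·7 + 7²) = -335

LHS = RHS: the two sides agree.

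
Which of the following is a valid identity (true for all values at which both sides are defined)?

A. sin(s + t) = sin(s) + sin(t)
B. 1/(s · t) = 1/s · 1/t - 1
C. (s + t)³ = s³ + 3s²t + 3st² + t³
A: fails at (5, 5) — LHS = sin(10) ≈ -0.544, RHS = 2·sin(5) ≈ -1.918.
B: fails at (3, 3) — LHS = 1/9, RHS = -8/9.
C: holds — e.g. at (3, 4), both sides equal 343.

Answer: C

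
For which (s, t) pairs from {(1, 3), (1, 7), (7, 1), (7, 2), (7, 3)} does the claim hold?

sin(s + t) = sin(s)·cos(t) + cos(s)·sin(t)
All pairs

Testing each pair:
(1, 3): LHS = sin(4) ≈ -0.7568, RHS = sin(1)·cos(3) + sin(3)·cos(1) ≈ -0.7568 → holds
(1, 7): LHS = sin(8) ≈ 0.9894, RHS = sin(7)·cos(1) + sin(1)·cos(7) ≈ 0.9894 → holds
(7, 1): LHS = sin(8) ≈ 0.9894, RHS = sin(7)·cos(1) + sin(1)·cos(7) ≈ 0.9894 → holds
(7, 2): LHS = sin(9) ≈ 0.4121, RHS = sin(7)·cos(2) + sin(2)·cos(7) ≈ 0.4121 → holds
(7, 3): LHS = sin(10) ≈ -0.544, RHS = sin(7)·cos(3) + sin(3)·cos(7) ≈ -0.544 → holds

Every pair satisfies the claim.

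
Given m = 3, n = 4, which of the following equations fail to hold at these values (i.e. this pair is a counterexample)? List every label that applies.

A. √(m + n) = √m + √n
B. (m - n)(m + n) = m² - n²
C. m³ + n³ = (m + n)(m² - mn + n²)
Evaluating each claim at the given values:
A. LHS = √(7) ≈ 2.646, RHS = √(3) + 2 ≈ 3.732 → fails here (LHS ≠ RHS)
B. LHS = -7, RHS = -7 → holds here (LHS = RHS)
C. LHS = 91, RHS = 91 → holds here (LHS = RHS)

Answer: A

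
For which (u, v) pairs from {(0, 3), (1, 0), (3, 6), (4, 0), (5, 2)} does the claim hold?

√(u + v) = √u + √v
(0, 3), (1, 0), (4, 0)

Testing each pair:
(0, 3): LHS = √(3) ≈ 1.732, RHS = √(3) ≈ 1.732 → holds
(1, 0): LHS = 1, RHS = 1 → holds
(3, 6): LHS = 3, RHS = √(3) + √(6) ≈ 4.182 → fails
(4, 0): LHS = 2, RHS = 2 → holds
(5, 2): LHS = √(7) ≈ 2.646, RHS = √(2) + √(5) ≈ 3.65 → fails

3 of 5 pairs satisfy the claim.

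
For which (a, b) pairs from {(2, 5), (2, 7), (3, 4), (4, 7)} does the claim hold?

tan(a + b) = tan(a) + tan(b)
None

Testing each pair:
(2, 5): LHS = tan(7) ≈ 0.8714, RHS = tan(5) + tan(2) ≈ -5.566 → fails
(2, 7): LHS = tan(9) ≈ -0.4523, RHS = tan(2) + tan(7) ≈ -1.314 → fails
(3, 4): LHS = tan(7) ≈ 0.8714, RHS = tan(3) + tan(4) ≈ 1.015 → fails
(4, 7): LHS = tan(11) ≈ -226, RHS = tan(7) + tan(4) ≈ 2.029 → fails

No pair satisfies the claim.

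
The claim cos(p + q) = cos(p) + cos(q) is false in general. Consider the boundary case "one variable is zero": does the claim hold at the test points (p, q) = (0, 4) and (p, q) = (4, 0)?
No, fails at both test points

At (0, 4): LHS = cos(4) ≈ -0.6536 ≠ RHS = cos(4) + 1 ≈ 0.3464
At (4, 0): LHS = cos(4) ≈ -0.6536 ≠ RHS = cos(4) + 1 ≈ 0.3464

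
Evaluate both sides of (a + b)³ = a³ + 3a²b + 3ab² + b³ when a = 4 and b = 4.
LHS = (4 + 4)³ = 512
RHS = 4³ + 3·4²·4 + 3·4·4² + 4³ = 512

LHS = RHS: the two sides agree.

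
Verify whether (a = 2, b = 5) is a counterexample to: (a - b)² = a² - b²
Yes

Substituting a = 2, b = 5:
LHS = (2 - 5)² = 9
RHS = 2² - 5² = -21

Since LHS ≠ RHS, this pair disproves the claim.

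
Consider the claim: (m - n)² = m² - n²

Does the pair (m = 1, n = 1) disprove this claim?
No

Substituting m = 1, n = 1:
LHS = (1 - 1)² = 0
RHS = 1² - 1² = 0

The sides agree, so this pair does not disprove the claim.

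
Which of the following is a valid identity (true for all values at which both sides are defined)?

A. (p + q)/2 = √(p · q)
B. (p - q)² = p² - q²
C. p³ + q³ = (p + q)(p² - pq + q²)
A: fails at (1, 3) — LHS = 2, RHS = √(3) ≈ 1.732.
B: fails at (4, 5) — LHS = 1, RHS = -9.
C: holds — e.g. at (2, 2), both sides equal 16.

Answer: C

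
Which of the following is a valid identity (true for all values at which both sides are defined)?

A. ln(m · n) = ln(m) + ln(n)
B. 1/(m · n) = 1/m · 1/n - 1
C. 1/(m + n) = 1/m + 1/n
A: holds — e.g. at (2, 5), both sides equal ln(10) ≈ 2.303.
B: fails at (1, 5) — LHS = 1/5, RHS = -4/5.
C: fails at (3, 3) — LHS = 1/6, RHS = 2/3.

Answer: A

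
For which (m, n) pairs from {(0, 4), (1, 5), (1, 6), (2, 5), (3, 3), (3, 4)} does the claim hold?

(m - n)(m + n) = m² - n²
Testing each pair:
(0, 4): LHS = -16, RHS = -16 → holds
(1, 5): LHS = -24, RHS = -24 → holds
(1, 6): LHS = -35, RHS = -35 → holds
(2, 5): LHS = -21, RHS = -21 → holds
(3, 3): LHS = 0, RHS = 0 → holds
(3, 4): LHS = -7, RHS = -7 → holds

Every pair satisfies the claim.

Answer: All pairs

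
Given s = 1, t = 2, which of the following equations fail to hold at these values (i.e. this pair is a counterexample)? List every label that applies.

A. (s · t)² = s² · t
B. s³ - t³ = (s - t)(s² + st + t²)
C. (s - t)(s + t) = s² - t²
Evaluating each claim at the given values:
A. LHS = 4, RHS = 2 → fails here (LHS ≠ RHS)
B. LHS = -7, RHS = -7 → holds here (LHS = RHS)
C. LHS = -3, RHS = -3 → holds here (LHS = RHS)

Answer: A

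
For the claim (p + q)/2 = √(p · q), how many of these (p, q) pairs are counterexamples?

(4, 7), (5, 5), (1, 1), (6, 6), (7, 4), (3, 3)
Testing each pair:
(4, 7): LHS = 11/2, RHS = 2·√(7) ≈ 5.292 → counterexample
(5, 5): LHS = 5, RHS = 5 → satisfies claim
(1, 1): LHS = 1, RHS = 1 → satisfies claim
(6, 6): LHS = 6, RHS = 6 → satisfies claim
(7, 4): LHS = 11/2, RHS = 2·√(7) ≈ 5.292 → counterexample
(3, 3): LHS = 3, RHS = 3 → satisfies claim

That makes 2 counterexamples.

Answer: 2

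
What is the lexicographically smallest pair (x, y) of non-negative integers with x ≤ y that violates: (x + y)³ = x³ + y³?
(x, y) = (1, 1)

At (0, 3): both sides equal 27, so it holds there.
At (0, 7): both sides equal 343, so it holds there.

Substituting (1, 1) into the claim:
LHS = (1 + 1)³ = 8
RHS = 1³ + 1³ = 2

Since LHS ≠ RHS, this pair disproves the claim, and no lexicographically smaller pair (x ≤ y, non-negative integers) does.

For instance (1, 7) is also a counterexample (LHS = 512, RHS = 344), but it's lexicographically larger.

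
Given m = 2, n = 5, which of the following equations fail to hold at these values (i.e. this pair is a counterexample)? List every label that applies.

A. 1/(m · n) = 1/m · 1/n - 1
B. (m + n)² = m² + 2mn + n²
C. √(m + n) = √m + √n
A, C

Evaluating each claim at the given values:
A. LHS = 1/10, RHS = -9/10 → fails here (LHS ≠ RHS)
B. LHS = 49, RHS = 49 → holds here (LHS = RHS)
C. LHS = √(7) ≈ 2.646, RHS = √(2) + √(5) ≈ 3.65 → fails here (LHS ≠ RHS)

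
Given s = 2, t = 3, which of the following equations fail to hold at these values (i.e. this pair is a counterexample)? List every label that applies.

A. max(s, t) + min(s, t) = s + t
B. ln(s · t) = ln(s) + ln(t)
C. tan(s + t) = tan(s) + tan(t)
C

Evaluating each claim at the given values:
A. LHS = 5, RHS = 5 → holds here (LHS = RHS)
B. LHS = ln(6) ≈ 1.792, RHS = ln(2) + ln(3) ≈ 1.792 → holds here (LHS = RHS)
C. LHS = tan(5) ≈ -3.381, RHS = tan(2) + tan(3) ≈ -2.328 → fails here (LHS ≠ RHS)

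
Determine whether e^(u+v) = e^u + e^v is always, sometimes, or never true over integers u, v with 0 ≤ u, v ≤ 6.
The claim fails for every pair in the range. For instance at (u, v) = (3, 0): LHS = e^3 ≈ 20.09, RHS = 1 + e^3 ≈ 21.09.

Answer: Never true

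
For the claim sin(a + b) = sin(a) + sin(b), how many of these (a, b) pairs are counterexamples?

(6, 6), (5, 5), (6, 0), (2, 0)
2

Testing each pair:
(6, 6): LHS = sin(12) ≈ -0.5366, RHS = 2·sin(6) ≈ -0.5588 → counterexample
(5, 5): LHS = sin(10) ≈ -0.544, RHS = 2·sin(5) ≈ -1.918 → counterexample
(6, 0): LHS = sin(6) ≈ -0.2794, RHS = sin(6) ≈ -0.2794 → satisfies claim
(2, 0): LHS = sin(2) ≈ 0.9093, RHS = sin(2) ≈ 0.9093 → satisfies claim

That makes 2 counterexamples.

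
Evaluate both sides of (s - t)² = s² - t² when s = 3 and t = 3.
LHS = (3 - 3)² = 0
RHS = 3² - 3² = 0

LHS = RHS: the two sides agree.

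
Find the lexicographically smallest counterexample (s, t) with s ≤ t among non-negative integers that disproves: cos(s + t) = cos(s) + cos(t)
Substituting (0, 0) into the claim:
LHS = cos(0 + 0) = 1
RHS = cos(0) + cos(0) = 2

Since LHS ≠ RHS, this pair disproves the claim, and no lexicographically smaller pair (s ≤ t, non-negative integers) does.

For instance (0, 4) is also a counterexample (LHS = cos(4) ≈ -0.6536, RHS = cos(4) + 1 ≈ 0.3464), but it's lexicographically larger.

Answer: (s, t) = (0, 0)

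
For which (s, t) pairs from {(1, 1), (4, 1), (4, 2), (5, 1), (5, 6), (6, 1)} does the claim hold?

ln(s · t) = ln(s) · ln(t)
(1, 1)

Testing each pair:
(1, 1): LHS = 0, RHS = 0 → holds
(4, 1): LHS = ln(4) ≈ 1.386, RHS = 0 → fails
(4, 2): LHS = ln(8) ≈ 2.079, RHS = ln(2)·ln(4) ≈ 0.9609 → fails
(5, 1): LHS = ln(5) ≈ 1.609, RHS = 0 → fails
(5, 6): LHS = ln(30) ≈ 3.401, RHS = ln(5)·ln(6) ≈ 2.884 → fails
(6, 1): LHS = ln(6) ≈ 1.792, RHS = 0 → fails

1 of 6 pairs satisfies the claim.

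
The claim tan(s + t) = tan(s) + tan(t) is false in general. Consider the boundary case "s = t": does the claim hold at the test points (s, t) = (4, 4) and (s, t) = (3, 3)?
No, fails at both test points

At (4, 4): LHS = tan(8) ≈ -6.8 ≠ RHS = 2·tan(4) ≈ 2.316
At (3, 3): LHS = tan(6) ≈ -0.291 ≠ RHS = 2·tan(3) ≈ -0.2851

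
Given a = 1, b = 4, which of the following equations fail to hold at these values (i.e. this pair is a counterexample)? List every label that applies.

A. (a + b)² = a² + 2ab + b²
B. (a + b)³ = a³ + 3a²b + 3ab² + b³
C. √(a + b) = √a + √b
C

Evaluating each claim at the given values:
A. LHS = 25, RHS = 25 → holds here (LHS = RHS)
B. LHS = 125, RHS = 125 → holds here (LHS = RHS)
C. LHS = √(5) ≈ 2.236, RHS = 3 → fails here (LHS ≠ RHS)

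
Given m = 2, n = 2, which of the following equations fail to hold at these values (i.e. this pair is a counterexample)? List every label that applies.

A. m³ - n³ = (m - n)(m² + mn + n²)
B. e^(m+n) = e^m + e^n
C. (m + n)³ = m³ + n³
Evaluating each claim at the given values:
A. LHS = 0, RHS = 0 → holds here (LHS = RHS)
B. LHS = e^4 ≈ 54.6, RHS = 2·e^2 ≈ 14.78 → fails here (LHS ≠ RHS)
C. LHS = 64, RHS = 16 → fails here (LHS ≠ RHS)

Answer: B, C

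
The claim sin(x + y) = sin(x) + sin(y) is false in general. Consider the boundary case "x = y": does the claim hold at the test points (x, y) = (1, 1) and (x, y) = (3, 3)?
At (1, 1): LHS = sin(2) ≈ 0.9093 ≠ RHS = 2·sin(1) ≈ 1.683
At (3, 3): LHS = sin(6) ≈ -0.2794 ≠ RHS = 2·sin(3) ≈ 0.2822

Answer: No, fails at both test points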